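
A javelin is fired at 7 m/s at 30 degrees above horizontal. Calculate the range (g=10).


Given: v0 = 7 m/s, theta = 30 deg, g = 10 m/s^2
sin(2*30) = sin(60) = sqrt(3)/2
Using R = v0^2 * sin(2*theta) / g
R = 7^2 * (sqrt(3)/2) / 10
R = 49 * sqrt(3) / 20
R = 49/20*sqrt(3) m

49/20*sqrt(3) m


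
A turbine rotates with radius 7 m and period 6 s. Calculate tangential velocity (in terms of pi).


Given: radius r = 7 m, period T = 6 s
Using v = 2*pi*r / T
v = 2*pi*7 / 6
v = 14*pi / 6
v = 7/3*pi m/s

7/3*pi m/s


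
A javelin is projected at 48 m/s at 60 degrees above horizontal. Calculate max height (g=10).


Given: v0 = 48 m/s, theta = 60 deg, g = 10 m/s^2
sin^2(60) = 3/4
Using H = v0^2 * sin^2(theta) / (2*g)
H = 48^2 * 3/4 / (2*10)
H = 2304 * 3/4 / 20
H = 1728 / 20
H = 432/5 m

432/5 m


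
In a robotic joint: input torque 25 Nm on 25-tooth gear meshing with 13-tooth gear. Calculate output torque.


Given: N1 = 25, N2 = 13, T1 = 25 Nm
Using T2/T1 = N2/N1
T2 = T1 * N2 / N1
T2 = 25 * 13 / 25
T2 = 325 / 25
T2 = 13 Nm

13 Nm


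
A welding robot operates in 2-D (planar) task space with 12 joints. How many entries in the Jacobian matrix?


Given: task space dimension = 2, joints = 12
Jacobian is a 2 x 12 matrix
Total entries = rows * columns
Total = 2 * 12
Total = 24

24


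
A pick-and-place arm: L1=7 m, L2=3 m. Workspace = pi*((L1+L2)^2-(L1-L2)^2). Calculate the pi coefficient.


Given: L1 = 7, L2 = 3
(L1+L2)^2 = (10)^2 = 100
(L1-L2)^2 = (4)^2 = 16
Difference = 100 - 16 = 84
This equals 4*L1*L2 = 4*7*3 = 84
Workspace area = 84*pi

84


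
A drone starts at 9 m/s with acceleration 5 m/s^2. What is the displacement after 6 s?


Given: v0 = 9 m/s, a = 5 m/s^2, t = 6 s
Using s = v0*t + (1/2)*a*t^2
s = 9*6 + (1/2)*5*6^2
s = 54 + (1/2)*180
s = 54 + 90
s = 144

144 m


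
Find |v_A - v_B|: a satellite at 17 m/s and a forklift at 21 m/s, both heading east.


Given: v_A = 17 m/s east, v_B = 21 m/s east
Both move in the same direction; relative speed = |v_A - v_B|
|17 - 21| = |-4|
= 4 m/s

4 m/s


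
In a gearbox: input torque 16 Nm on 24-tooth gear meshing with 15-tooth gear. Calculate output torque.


Given: N1 = 24, N2 = 15, T1 = 16 Nm
Using T2/T1 = N2/N1
T2 = T1 * N2 / N1
T2 = 16 * 15 / 24
T2 = 240 / 24
T2 = 10 Nm

10 Nm


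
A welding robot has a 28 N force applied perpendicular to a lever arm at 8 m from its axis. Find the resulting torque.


Given: F = 28 N, r = 8 m, angle = 90 deg (perpendicular)
Using tau = F * r * sin(90)
sin(90) = 1
tau = 28 * 8 * 1
tau = 224 Nm

224 Nm


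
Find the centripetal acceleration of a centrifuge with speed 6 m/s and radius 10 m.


Given: v = 6 m/s, r = 10 m
Using a_c = v^2 / r
a_c = 6^2 / 10
a_c = 36 / 10
a_c = 18/5 m/s^2

18/5 m/s^2


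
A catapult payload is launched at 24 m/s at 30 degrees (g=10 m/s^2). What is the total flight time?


Given: v0 = 24 m/s, theta = 30 deg, g = 10 m/s^2
sin(30) = 1/2
Using T = 2*v0*sin(theta) / g
T = 2*24*1/2 / 10
T = 24 / 10
T = 12/5 s

12/5 s


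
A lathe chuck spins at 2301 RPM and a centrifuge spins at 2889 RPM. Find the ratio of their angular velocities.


Given: RPM_A = 2301, RPM_B = 2889
omega = 2*pi*RPM/60, so omega_A/omega_B = RPM_A / RPM_B
omega_A/omega_B = 2301 / 2889
omega_A/omega_B = 767/963

767/963


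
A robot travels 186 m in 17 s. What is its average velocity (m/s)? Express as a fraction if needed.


Given: distance d = 186 m, time t = 17 s
Using v = d / t
v = 186 / 17
v = 186/17 m/s

186/17 m/s


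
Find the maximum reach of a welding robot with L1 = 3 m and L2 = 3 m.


Given: L1 = 3 m, L2 = 3 m
For a 2-link planar arm, max reach = L1 + L2 (fully extended)
Max reach = 3 + 3
Max reach = 6 m

6 m


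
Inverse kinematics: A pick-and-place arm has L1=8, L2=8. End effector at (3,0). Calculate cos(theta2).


Given: L1 = 8, L2 = 8, target (x, y) = (3, 0)
Using cos(theta2) = (x^2 + y^2 - L1^2 - L2^2) / (2*L1*L2)
x^2 + y^2 = 3^2 + 0 = 9
L1^2 + L2^2 = 64 + 64 = 128
Numerator = 9 - 128 = -119
Denominator = 2*8*8 = 128
cos(theta2) = -119/128 = -119/128

-119/128


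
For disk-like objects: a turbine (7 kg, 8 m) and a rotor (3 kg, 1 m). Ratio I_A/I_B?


Given: M1=7 kg, R1=8 m, M2=3 kg, R2=1 m
For a disk: I = (1/2)*M*R^2, so I_A/I_B = (M1*R1^2)/(M2*R2^2)
M1*R1^2 = 7*64 = 448
M2*R2^2 = 3*1 = 3
I_A/I_B = 448/3 = 448/3

448/3


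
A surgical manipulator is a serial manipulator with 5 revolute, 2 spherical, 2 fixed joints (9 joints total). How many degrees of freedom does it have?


Given: serial robot with 5 revolute, 2 spherical, 2 fixed joints
DOF contribution per joint type: revolute=1, prismatic=1, spherical=3, fixed=0
DOF = 5*1 + 2*3 + 2*0
DOF = 11

11


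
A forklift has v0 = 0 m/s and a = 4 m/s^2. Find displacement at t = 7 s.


Given: v0 = 0 m/s, a = 4 m/s^2, t = 7 s
Using s = v0*t + (1/2)*a*t^2
s = 0*7 + (1/2)*4*7^2
s = 0 + (1/2)*196
s = 0 + 98
s = 98

98 m


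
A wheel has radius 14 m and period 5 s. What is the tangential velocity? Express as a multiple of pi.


Given: radius r = 14 m, period T = 5 s
Using v = 2*pi*r / T
v = 2*pi*14 / 5
v = 28*pi / 5
v = 28/5*pi m/s

28/5*pi m/s


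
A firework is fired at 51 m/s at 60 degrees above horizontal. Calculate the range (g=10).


Given: v0 = 51 m/s, theta = 60 deg, g = 10 m/s^2
sin(2*60) = sin(120) = sqrt(3)/2
Using R = v0^2 * sin(2*theta) / g
R = 51^2 * (sqrt(3)/2) / 10
R = 2601 * sqrt(3) / 20
R = 2601/20*sqrt(3) m

2601/20*sqrt(3) m


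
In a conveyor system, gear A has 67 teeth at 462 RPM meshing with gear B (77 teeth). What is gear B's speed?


Given: N1 = 67 teeth, w1 = 462 RPM, N2 = 77 teeth
Using N1*w1 = N2*w2
w2 = N1*w1 / N2
w2 = 67*462 / 77
w2 = 30954 / 77
w2 = 402 RPM

402 RPM


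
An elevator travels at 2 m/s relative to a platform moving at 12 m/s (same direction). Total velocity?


Given: object velocity = 2 m/s, platform velocity = 12 m/s (same direction)
Using classical velocity addition: v_total = v_object + v_platform
v_total = 2 + 12
v_total = 14 m/s

14 m/s


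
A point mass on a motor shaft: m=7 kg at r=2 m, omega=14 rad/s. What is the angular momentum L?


Given: m = 7 kg, r = 2 m, omega = 14 rad/s
For a point mass: I = m*r^2
I = 7*2^2 = 7*4 = 28
L = I*omega = 28*14
L = 392 kg*m^2/s

392 kg*m^2/s


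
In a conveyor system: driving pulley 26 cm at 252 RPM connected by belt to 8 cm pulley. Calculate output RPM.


Given: D1 = 26 cm, w1 = 252 RPM, D2 = 8 cm
Using D1*w1 = D2*w2
w2 = D1*w1 / D2
w2 = 26*252 / 8
w2 = 6552 / 8
w2 = 819 RPM

819 RPM


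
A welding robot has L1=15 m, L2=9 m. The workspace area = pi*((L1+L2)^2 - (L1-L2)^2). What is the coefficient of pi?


Given: L1 = 15, L2 = 9
(L1+L2)^2 = (24)^2 = 576
(L1-L2)^2 = (6)^2 = 36
Difference = 576 - 36 = 540
This equals 4*L1*L2 = 4*15*9 = 540
Workspace area = 540*pi

540


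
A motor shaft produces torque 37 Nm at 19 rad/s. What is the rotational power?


Given: tau = 37 Nm, omega = 19 rad/s
Using P = tau * omega
P = 37 * 19
P = 703 W

703 W


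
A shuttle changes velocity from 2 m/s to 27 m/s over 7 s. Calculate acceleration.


Given: initial velocity v0 = 2 m/s, final velocity v = 27 m/s, time t = 7 s
Using a = (v - v0) / t
a = (27 - 2) / 7
a = 25 / 7
a = 25/7 m/s^2

25/7 m/s^2


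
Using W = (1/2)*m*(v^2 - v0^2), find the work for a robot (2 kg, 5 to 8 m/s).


Given: m = 2 kg, v0 = 5 m/s, v = 8 m/s
Using W = (1/2)*m*(v^2 - v0^2)
v^2 = 8^2 = 64
v0^2 = 5^2 = 25
v^2 - v0^2 = 64 - 25 = 39
W = (1/2)*2*39 = 39 J

39 J


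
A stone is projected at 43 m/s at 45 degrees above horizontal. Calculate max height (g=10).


Given: v0 = 43 m/s, theta = 45 deg, g = 10 m/s^2
sin^2(45) = 1/2
Using H = v0^2 * sin^2(theta) / (2*g)
H = 43^2 * 1/2 / (2*10)
H = 1849 * 1/2 / 20
H = 1849/2 / 20
H = 1849/40 m

1849/40 m


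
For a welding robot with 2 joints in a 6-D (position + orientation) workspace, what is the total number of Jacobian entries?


Given: task space dimension = 6, joints = 2
Jacobian is a 6 x 2 matrix
Total entries = rows * columns
Total = 6 * 2
Total = 12

12


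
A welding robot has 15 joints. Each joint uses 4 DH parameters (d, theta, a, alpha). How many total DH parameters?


Given: 15 joints, 4 DH parameters per joint (d, theta, a, alpha)
Total DH parameters = number_of_joints * 4
Total = 15 * 4
Total = 60

60


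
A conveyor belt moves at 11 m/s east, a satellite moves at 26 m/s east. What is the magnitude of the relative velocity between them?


Given: v_A = 11 m/s east, v_B = 26 m/s east
Both move in the same direction; relative speed = |v_A - v_B|
|11 - 26| = |-15|
= 15 m/s

15 m/s


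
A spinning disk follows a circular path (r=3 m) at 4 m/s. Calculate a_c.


Given: v = 4 m/s, r = 3 m
Using a_c = v^2 / r
a_c = 4^2 / 3
a_c = 16 / 3
a_c = 16/3 m/s^2

16/3 m/s^2


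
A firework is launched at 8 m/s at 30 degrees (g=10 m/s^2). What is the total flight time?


Given: v0 = 8 m/s, theta = 30 deg, g = 10 m/s^2
sin(30) = 1/2
Using T = 2*v0*sin(theta) / g
T = 2*8*1/2 / 10
T = 8 / 10
T = 4/5 s

4/5 s


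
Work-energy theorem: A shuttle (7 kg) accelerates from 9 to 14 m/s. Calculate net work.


Given: m = 7 kg, v0 = 9 m/s, v = 14 m/s
Using W = (1/2)*m*(v^2 - v0^2)
v^2 = 14^2 = 196
v0^2 = 9^2 = 81
v^2 - v0^2 = 196 - 81 = 115
W = (1/2)*7*115 = 805/2 J

805/2 J


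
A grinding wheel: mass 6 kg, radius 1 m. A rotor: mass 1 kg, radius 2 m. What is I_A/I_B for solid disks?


Given: M1=6 kg, R1=1 m, M2=1 kg, R2=2 m
For a disk: I = (1/2)*M*R^2, so I_A/I_B = (M1*R1^2)/(M2*R2^2)
M1*R1^2 = 6*1 = 6
M2*R2^2 = 1*4 = 4
I_A/I_B = 6/4 = 3/2

3/2


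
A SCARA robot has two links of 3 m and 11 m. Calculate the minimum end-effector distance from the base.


Given: L1 = 3 m, L2 = 11 m
For a 2-link planar arm, min reach = |L1 - L2| (second link folded back)
Min reach = |3 - 11|
Min reach = 8 m

8 m


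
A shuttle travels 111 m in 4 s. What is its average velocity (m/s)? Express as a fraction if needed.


Given: distance d = 111 m, time t = 4 s
Using v = d / t
v = 111 / 4
v = 111/4 m/s

111/4 m/s


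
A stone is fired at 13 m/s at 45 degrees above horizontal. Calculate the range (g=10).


Given: v0 = 13 m/s, theta = 45 deg, g = 10 m/s^2
sin(2*45) = sin(90) = 1
Using R = v0^2 * sin(2*theta) / g
R = 13^2 * 1 / 10
R = 169 / 10
R = 169/10 m

169/10 m


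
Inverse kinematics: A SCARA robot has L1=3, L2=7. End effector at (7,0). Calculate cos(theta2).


Given: L1 = 3, L2 = 7, target (x, y) = (7, 0)
Using cos(theta2) = (x^2 + y^2 - L1^2 - L2^2) / (2*L1*L2)
x^2 + y^2 = 7^2 + 0 = 49
L1^2 + L2^2 = 9 + 49 = 58
Numerator = 49 - 58 = -9
Denominator = 2*3*7 = 42
cos(theta2) = -9/42 = -3/14

-3/14


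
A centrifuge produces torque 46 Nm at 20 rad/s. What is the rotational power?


Given: tau = 46 Nm, omega = 20 rad/s
Using P = tau * omega
P = 46 * 20
P = 920 W

920 W


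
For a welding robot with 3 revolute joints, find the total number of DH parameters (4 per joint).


Given: 3 joints, 4 DH parameters per joint (d, theta, a, alpha)
Total DH parameters = number_of_joints * 4
Total = 3 * 4
Total = 12

12


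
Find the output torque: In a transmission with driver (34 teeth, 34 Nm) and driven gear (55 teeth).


Given: N1 = 34, N2 = 55, T1 = 34 Nm
Using T2/T1 = N2/N1
T2 = T1 * N2 / N1
T2 = 34 * 55 / 34
T2 = 1870 / 34
T2 = 55 Nm

55 Nm


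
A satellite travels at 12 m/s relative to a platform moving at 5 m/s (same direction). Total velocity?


Given: object velocity = 12 m/s, platform velocity = 5 m/s (same direction)
Using classical velocity addition: v_total = v_object + v_platform
v_total = 12 + 5
v_total = 17 m/s

17 m/s


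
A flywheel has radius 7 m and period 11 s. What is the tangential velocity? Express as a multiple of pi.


Given: radius r = 7 m, period T = 11 s
Using v = 2*pi*r / T
v = 2*pi*7 / 11
v = 14*pi / 11
v = 14/11*pi m/s

14/11*pi m/s


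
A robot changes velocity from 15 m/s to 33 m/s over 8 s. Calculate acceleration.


Given: initial velocity v0 = 15 m/s, final velocity v = 33 m/s, time t = 8 s
Using a = (v - v0) / t
a = (33 - 15) / 8
a = 18 / 8
a = 9/4 m/s^2

9/4 m/s^2


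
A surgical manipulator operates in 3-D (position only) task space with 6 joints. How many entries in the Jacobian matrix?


Given: task space dimension = 3, joints = 6
Jacobian is a 3 x 6 matrix
Total entries = rows * columns
Total = 3 * 6
Total = 18

18


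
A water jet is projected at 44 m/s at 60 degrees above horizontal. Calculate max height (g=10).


Given: v0 = 44 m/s, theta = 60 deg, g = 10 m/s^2
sin^2(60) = 3/4
Using H = v0^2 * sin^2(theta) / (2*g)
H = 44^2 * 3/4 / (2*10)
H = 1936 * 3/4 / 20
H = 1452 / 20
H = 363/5 m

363/5 m


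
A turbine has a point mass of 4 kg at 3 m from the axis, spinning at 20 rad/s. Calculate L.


Given: m = 4 kg, r = 3 m, omega = 20 rad/s
For a point mass: I = m*r^2
I = 4*3^2 = 4*9 = 36
L = I*omega = 36*20
L = 720 kg*m^2/s

720 kg*m^2/s


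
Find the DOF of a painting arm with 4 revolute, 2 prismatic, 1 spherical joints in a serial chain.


Given: serial robot with 4 revolute, 2 prismatic, 1 spherical joints
DOF contribution per joint type: revolute=1, prismatic=1, spherical=3, fixed=0
DOF = 4*1 + 2*1 + 1*3
DOF = 9

9


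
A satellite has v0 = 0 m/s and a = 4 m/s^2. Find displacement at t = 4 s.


Given: v0 = 0 m/s, a = 4 m/s^2, t = 4 s
Using s = v0*t + (1/2)*a*t^2
s = 0*4 + (1/2)*4*4^2
s = 0 + (1/2)*64
s = 0 + 32
s = 32

32 m


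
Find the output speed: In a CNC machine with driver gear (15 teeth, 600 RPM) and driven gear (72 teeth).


Given: N1 = 15 teeth, w1 = 600 RPM, N2 = 72 teeth
Using N1*w1 = N2*w2
w2 = N1*w1 / N2
w2 = 15*600 / 72
w2 = 9000 / 72
w2 = 125 RPM

125 RPM


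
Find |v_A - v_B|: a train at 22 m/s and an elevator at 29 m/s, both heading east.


Given: v_A = 22 m/s east, v_B = 29 m/s east
Both move in the same direction; relative speed = |v_A - v_B|
|22 - 29| = |-7|
= 7 m/s

7 m/s


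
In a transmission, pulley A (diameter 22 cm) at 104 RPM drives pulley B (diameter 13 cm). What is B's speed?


Given: D1 = 22 cm, w1 = 104 RPM, D2 = 13 cm
Using D1*w1 = D2*w2
w2 = D1*w1 / D2
w2 = 22*104 / 13
w2 = 2288 / 13
w2 = 176 RPM

176 RPM


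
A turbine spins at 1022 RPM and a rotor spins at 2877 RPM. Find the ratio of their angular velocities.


Given: RPM_A = 1022, RPM_B = 2877
omega = 2*pi*RPM/60, so omega_A/omega_B = RPM_A / RPM_B
omega_A/omega_B = 1022 / 2877
omega_A/omega_B = 146/411

146/411


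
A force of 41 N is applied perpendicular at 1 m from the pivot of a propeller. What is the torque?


Given: F = 41 N, r = 1 m, angle = 90 deg (perpendicular)
Using tau = F * r * sin(90)
sin(90) = 1
tau = 41 * 1 * 1
tau = 41 Nm

41 Nm


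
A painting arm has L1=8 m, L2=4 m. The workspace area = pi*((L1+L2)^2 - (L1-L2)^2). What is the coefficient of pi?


Given: L1 = 8, L2 = 4
(L1+L2)^2 = (12)^2 = 144
(L1-L2)^2 = (4)^2 = 16
Difference = 144 - 16 = 128
This equals 4*L1*L2 = 4*8*4 = 128
Workspace area = 128*pi

128


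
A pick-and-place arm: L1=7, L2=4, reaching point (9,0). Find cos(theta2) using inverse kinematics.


Given: L1 = 7, L2 = 4, target (x, y) = (9, 0)
Using cos(theta2) = (x^2 + y^2 - L1^2 - L2^2) / (2*L1*L2)
x^2 + y^2 = 9^2 + 0 = 81
L1^2 + L2^2 = 49 + 16 = 65
Numerator = 81 - 65 = 16
Denominator = 2*7*4 = 56
cos(theta2) = 16/56 = 2/7

2/7


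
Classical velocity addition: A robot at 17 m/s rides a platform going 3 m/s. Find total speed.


Given: object velocity = 17 m/s, platform velocity = 3 m/s (same direction)
Using classical velocity addition: v_total = v_object + v_platform
v_total = 17 + 3
v_total = 20 m/s

20 m/s


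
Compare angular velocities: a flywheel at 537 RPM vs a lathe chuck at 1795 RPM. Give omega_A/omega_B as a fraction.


Given: RPM_A = 537, RPM_B = 1795
omega = 2*pi*RPM/60, so omega_A/omega_B = RPM_A / RPM_B
omega_A/omega_B = 537 / 1795
omega_A/omega_B = 537/1795

537/1795


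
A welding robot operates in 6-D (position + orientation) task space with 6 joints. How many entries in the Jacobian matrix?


Given: task space dimension = 6, joints = 6
Jacobian is a 6 x 6 matrix
Total entries = rows * columns
Total = 6 * 6
Total = 36

36


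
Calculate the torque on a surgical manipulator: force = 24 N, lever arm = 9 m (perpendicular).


Given: F = 24 N, r = 9 m, angle = 90 deg (perpendicular)
Using tau = F * r * sin(90)
sin(90) = 1
tau = 24 * 9 * 1
tau = 216 Nm

216 Nm


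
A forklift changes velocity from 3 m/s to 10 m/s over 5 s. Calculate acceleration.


Given: initial velocity v0 = 3 m/s, final velocity v = 10 m/s, time t = 5 s
Using a = (v - v0) / t
a = (10 - 3) / 5
a = 7 / 5
a = 7/5 m/s^2

7/5 m/s^2


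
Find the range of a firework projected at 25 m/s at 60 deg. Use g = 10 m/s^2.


Given: v0 = 25 m/s, theta = 60 deg, g = 10 m/s^2
sin(2*60) = sin(120) = sqrt(3)/2
Using R = v0^2 * sin(2*theta) / g
R = 25^2 * (sqrt(3)/2) / 10
R = 625 * sqrt(3) / 20
R = 125/4*sqrt(3) m

125/4*sqrt(3) m


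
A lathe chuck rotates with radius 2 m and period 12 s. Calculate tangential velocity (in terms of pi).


Given: radius r = 2 m, period T = 12 s
Using v = 2*pi*r / T
v = 2*pi*2 / 12
v = 4*pi / 12
v = 1/3*pi m/s

1/3*pi m/s


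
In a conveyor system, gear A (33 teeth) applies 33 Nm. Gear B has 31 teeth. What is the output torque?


Given: N1 = 33, N2 = 31, T1 = 33 Nm
Using T2/T1 = N2/N1
T2 = T1 * N2 / N1
T2 = 33 * 31 / 33
T2 = 1023 / 33
T2 = 31 Nm

31 Nm


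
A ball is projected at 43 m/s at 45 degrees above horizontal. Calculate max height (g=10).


Given: v0 = 43 m/s, theta = 45 deg, g = 10 m/s^2
sin^2(45) = 1/2
Using H = v0^2 * sin^2(theta) / (2*g)
H = 43^2 * 1/2 / (2*10)
H = 1849 * 1/2 / 20
H = 1849/2 / 20
H = 1849/40 m

1849/40 m


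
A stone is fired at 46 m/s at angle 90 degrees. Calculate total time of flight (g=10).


Given: v0 = 46 m/s, theta = 90 deg, g = 10 m/s^2
sin(90) = 1
Using T = 2*v0*sin(theta) / g
T = 2*46*1 / 10
T = 92 / 10
T = 46/5 s

46/5 s


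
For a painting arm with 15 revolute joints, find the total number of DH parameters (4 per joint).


Given: 15 joints, 4 DH parameters per joint (d, theta, a, alpha)
Total DH parameters = number_of_joints * 4
Total = 15 * 4
Total = 60

60


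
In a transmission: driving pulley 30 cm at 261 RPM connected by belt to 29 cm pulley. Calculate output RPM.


Given: D1 = 30 cm, w1 = 261 RPM, D2 = 29 cm
Using D1*w1 = D2*w2
w2 = D1*w1 / D2
w2 = 30*261 / 29
w2 = 7830 / 29
w2 = 270 RPM

270 RPM


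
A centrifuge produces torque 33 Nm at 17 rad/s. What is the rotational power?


Given: tau = 33 Nm, omega = 17 rad/s
Using P = tau * omega
P = 33 * 17
P = 561 W

561 W


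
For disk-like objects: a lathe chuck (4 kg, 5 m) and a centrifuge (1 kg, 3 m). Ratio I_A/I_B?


Given: M1=4 kg, R1=5 m, M2=1 kg, R2=3 m
For a disk: I = (1/2)*M*R^2, so I_A/I_B = (M1*R1^2)/(M2*R2^2)
M1*R1^2 = 4*25 = 100
M2*R2^2 = 1*9 = 9
I_A/I_B = 100/9 = 100/9

100/9


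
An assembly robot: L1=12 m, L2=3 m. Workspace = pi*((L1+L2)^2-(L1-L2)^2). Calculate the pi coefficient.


Given: L1 = 12, L2 = 3
(L1+L2)^2 = (15)^2 = 225
(L1-L2)^2 = (9)^2 = 81
Difference = 225 - 81 = 144
This equals 4*L1*L2 = 4*12*3 = 144
Workspace area = 144*pi

144


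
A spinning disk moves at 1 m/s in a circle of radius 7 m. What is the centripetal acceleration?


Given: v = 1 m/s, r = 7 m
Using a_c = v^2 / r
a_c = 1^2 / 7
a_c = 1 / 7
a_c = 1/7 m/s^2

1/7 m/s^2


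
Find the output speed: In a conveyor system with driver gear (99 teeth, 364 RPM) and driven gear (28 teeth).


Given: N1 = 99 teeth, w1 = 364 RPM, N2 = 28 teeth
Using N1*w1 = N2*w2
w2 = N1*w1 / N2
w2 = 99*364 / 28
w2 = 36036 / 28
w2 = 1287 RPM

1287 RPM


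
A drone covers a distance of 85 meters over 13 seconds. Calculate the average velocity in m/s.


Given: distance d = 85 m, time t = 13 s
Using v = d / t
v = 85 / 13
v = 85/13 m/s

85/13 m/s


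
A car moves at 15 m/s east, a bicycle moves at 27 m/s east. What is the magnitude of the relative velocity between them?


Given: v_A = 15 m/s east, v_B = 27 m/s east
Both move in the same direction; relative speed = |v_A - v_B|
|15 - 27| = |-12|
= 12 m/s

12 m/s


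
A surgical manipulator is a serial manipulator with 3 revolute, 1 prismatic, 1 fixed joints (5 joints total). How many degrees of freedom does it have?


Given: serial robot with 3 revolute, 1 prismatic, 1 fixed joints
DOF contribution per joint type: revolute=1, prismatic=1, spherical=3, fixed=0
DOF = 3*1 + 1*1 + 1*0
DOF = 4

4


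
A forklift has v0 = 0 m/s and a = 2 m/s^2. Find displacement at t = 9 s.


Given: v0 = 0 m/s, a = 2 m/s^2, t = 9 s
Using s = v0*t + (1/2)*a*t^2
s = 0*9 + (1/2)*2*9^2
s = 0 + (1/2)*162
s = 0 + 81
s = 81

81 m


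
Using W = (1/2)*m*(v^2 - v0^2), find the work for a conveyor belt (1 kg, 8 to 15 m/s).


Given: m = 1 kg, v0 = 8 m/s, v = 15 m/s
Using W = (1/2)*m*(v^2 - v0^2)
v^2 = 15^2 = 225
v0^2 = 8^2 = 64
v^2 - v0^2 = 225 - 64 = 161
W = (1/2)*1*161 = 161/2 J

161/2 J


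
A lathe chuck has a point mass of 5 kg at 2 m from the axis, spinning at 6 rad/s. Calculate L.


Given: m = 5 kg, r = 2 m, omega = 6 rad/s
For a point mass: I = m*r^2
I = 5*2^2 = 5*4 = 20
L = I*omega = 20*6
L = 120 kg*m^2/s

120 kg*m^2/s


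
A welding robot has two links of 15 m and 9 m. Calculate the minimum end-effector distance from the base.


Given: L1 = 15 m, L2 = 9 m
For a 2-link planar arm, min reach = |L1 - L2| (second link folded back)
Min reach = |15 - 9|
Min reach = 6 m

6 m


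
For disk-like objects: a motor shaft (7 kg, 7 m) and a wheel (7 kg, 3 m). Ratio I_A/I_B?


Given: M1=7 kg, R1=7 m, M2=7 kg, R2=3 m
For a disk: I = (1/2)*M*R^2, so I_A/I_B = (M1*R1^2)/(M2*R2^2)
M1*R1^2 = 7*49 = 343
M2*R2^2 = 7*9 = 63
I_A/I_B = 343/63 = 49/9

49/9


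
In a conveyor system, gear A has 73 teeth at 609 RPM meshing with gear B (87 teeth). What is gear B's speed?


Given: N1 = 73 teeth, w1 = 609 RPM, N2 = 87 teeth
Using N1*w1 = N2*w2
w2 = N1*w1 / N2
w2 = 73*609 / 87
w2 = 44457 / 87
w2 = 511 RPM

511 RPM


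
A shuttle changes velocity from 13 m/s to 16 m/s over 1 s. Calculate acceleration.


Given: initial velocity v0 = 13 m/s, final velocity v = 16 m/s, time t = 1 s
Using a = (v - v0) / t
a = (16 - 13) / 1
a = 3 / 1
a = 3 m/s^2

3 m/s^2


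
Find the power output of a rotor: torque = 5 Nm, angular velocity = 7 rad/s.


Given: tau = 5 Nm, omega = 7 rad/s
Using P = tau * omega
P = 5 * 7
P = 35 W

35 W


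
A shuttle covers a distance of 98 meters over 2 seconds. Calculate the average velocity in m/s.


Given: distance d = 98 m, time t = 2 s
Using v = d / t
v = 98 / 2
v = 49 m/s

49 m/s


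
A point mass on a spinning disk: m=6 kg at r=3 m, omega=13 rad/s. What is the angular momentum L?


Given: m = 6 kg, r = 3 m, omega = 13 rad/s
For a point mass: I = m*r^2
I = 6*3^2 = 6*9 = 54
L = I*omega = 54*13
L = 702 kg*m^2/s

702 kg*m^2/s


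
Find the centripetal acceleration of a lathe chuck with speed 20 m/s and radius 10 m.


Given: v = 20 m/s, r = 10 m
Using a_c = v^2 / r
a_c = 20^2 / 10
a_c = 400 / 10
a_c = 40 m/s^2

40 m/s^2


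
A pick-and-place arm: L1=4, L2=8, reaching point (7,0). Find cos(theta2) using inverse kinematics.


Given: L1 = 4, L2 = 8, target (x, y) = (7, 0)
Using cos(theta2) = (x^2 + y^2 - L1^2 - L2^2) / (2*L1*L2)
x^2 + y^2 = 7^2 + 0 = 49
L1^2 + L2^2 = 16 + 64 = 80
Numerator = 49 - 80 = -31
Denominator = 2*4*8 = 64
cos(theta2) = -31/64 = -31/64

-31/64


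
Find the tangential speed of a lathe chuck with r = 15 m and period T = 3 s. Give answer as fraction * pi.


Given: radius r = 15 m, period T = 3 s
Using v = 2*pi*r / T
v = 2*pi*15 / 3
v = 30*pi / 3
v = 10*pi m/s

10*pi m/s


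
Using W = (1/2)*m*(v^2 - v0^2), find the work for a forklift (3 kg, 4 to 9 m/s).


Given: m = 3 kg, v0 = 4 m/s, v = 9 m/s
Using W = (1/2)*m*(v^2 - v0^2)
v^2 = 9^2 = 81
v0^2 = 4^2 = 16
v^2 - v0^2 = 81 - 16 = 65
W = (1/2)*3*65 = 195/2 J

195/2 J


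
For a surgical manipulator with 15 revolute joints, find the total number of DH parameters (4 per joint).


Given: 15 joints, 4 DH parameters per joint (d, theta, a, alpha)
Total DH parameters = number_of_joints * 4
Total = 15 * 4
Total = 60

60


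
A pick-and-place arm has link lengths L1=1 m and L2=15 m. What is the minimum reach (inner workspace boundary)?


Given: L1 = 1 m, L2 = 15 m
For a 2-link planar arm, min reach = |L1 - L2| (second link folded back)
Min reach = |1 - 15|
Min reach = 14 m

14 m


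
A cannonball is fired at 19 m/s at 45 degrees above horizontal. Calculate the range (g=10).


Given: v0 = 19 m/s, theta = 45 deg, g = 10 m/s^2
sin(2*45) = sin(90) = 1
Using R = v0^2 * sin(2*theta) / g
R = 19^2 * 1 / 10
R = 361 / 10
R = 361/10 m

361/10 m


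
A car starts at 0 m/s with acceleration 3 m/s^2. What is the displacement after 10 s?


Given: v0 = 0 m/s, a = 3 m/s^2, t = 10 s
Using s = v0*t + (1/2)*a*t^2
s = 0*10 + (1/2)*3*10^2
s = 0 + (1/2)*300
s = 0 + 150
s = 150

150 m


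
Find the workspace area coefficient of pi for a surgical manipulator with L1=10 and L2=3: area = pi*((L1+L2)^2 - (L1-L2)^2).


Given: L1 = 10, L2 = 3
(L1+L2)^2 = (13)^2 = 169
(L1-L2)^2 = (7)^2 = 49
Difference = 169 - 49 = 120
This equals 4*L1*L2 = 4*10*3 = 120
Workspace area = 120*pi

120


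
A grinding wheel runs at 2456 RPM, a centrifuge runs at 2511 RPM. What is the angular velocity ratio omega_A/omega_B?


Given: RPM_A = 2456, RPM_B = 2511
omega = 2*pi*RPM/60, so omega_A/omega_B = RPM_A / RPM_B
omega_A/omega_B = 2456 / 2511
omega_A/omega_B = 2456/2511

2456/2511


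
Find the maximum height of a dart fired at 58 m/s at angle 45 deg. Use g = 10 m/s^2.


Given: v0 = 58 m/s, theta = 45 deg, g = 10 m/s^2
sin^2(45) = 1/2
Using H = v0^2 * sin^2(theta) / (2*g)
H = 58^2 * 1/2 / (2*10)
H = 3364 * 1/2 / 20
H = 1682 / 20
H = 841/10 m

841/10 m


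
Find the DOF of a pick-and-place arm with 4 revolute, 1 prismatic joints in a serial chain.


Given: serial robot with 4 revolute, 1 prismatic joints
DOF contribution per joint type: revolute=1, prismatic=1, spherical=3, fixed=0
DOF = 4*1 + 1*1
DOF = 5

5


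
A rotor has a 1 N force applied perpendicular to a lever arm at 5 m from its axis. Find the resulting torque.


Given: F = 1 N, r = 5 m, angle = 90 deg (perpendicular)
Using tau = F * r * sin(90)
sin(90) = 1
tau = 1 * 5 * 1
tau = 5 Nm

5 Nm


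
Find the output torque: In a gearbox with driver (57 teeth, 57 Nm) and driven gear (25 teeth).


Given: N1 = 57, N2 = 25, T1 = 57 Nm
Using T2/T1 = N2/N1
T2 = T1 * N2 / N1
T2 = 57 * 25 / 57
T2 = 1425 / 57
T2 = 25 Nm

25 Nm


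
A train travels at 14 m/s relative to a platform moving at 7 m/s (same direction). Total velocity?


Given: object velocity = 14 m/s, platform velocity = 7 m/s (same direction)
Using classical velocity addition: v_total = v_object + v_platform
v_total = 14 + 7
v_total = 21 m/s

21 m/s


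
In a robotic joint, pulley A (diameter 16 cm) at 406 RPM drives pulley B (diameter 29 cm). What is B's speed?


Given: D1 = 16 cm, w1 = 406 RPM, D2 = 29 cm
Using D1*w1 = D2*w2
w2 = D1*w1 / D2
w2 = 16*406 / 29
w2 = 6496 / 29
w2 = 224 RPM

224 RPM


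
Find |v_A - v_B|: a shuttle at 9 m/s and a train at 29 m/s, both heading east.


Given: v_A = 9 m/s east, v_B = 29 m/s east
Both move in the same direction; relative speed = |v_A - v_B|
|9 - 29| = |-20|
= 20 m/s

20 m/s


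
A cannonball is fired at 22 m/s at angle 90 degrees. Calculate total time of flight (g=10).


Given: v0 = 22 m/s, theta = 90 deg, g = 10 m/s^2
sin(90) = 1
Using T = 2*v0*sin(theta) / g
T = 2*22*1 / 10
T = 44 / 10
T = 22/5 s

22/5 s


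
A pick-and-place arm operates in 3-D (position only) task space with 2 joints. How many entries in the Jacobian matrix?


Given: task space dimension = 3, joints = 2
Jacobian is a 3 x 2 matrix
Total entries = rows * columns
Total = 3 * 2
Total = 6

6


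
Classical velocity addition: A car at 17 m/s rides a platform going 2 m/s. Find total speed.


Given: object velocity = 17 m/s, platform velocity = 2 m/s (same direction)
Using classical velocity addition: v_total = v_object + v_platform
v_total = 17 + 2
v_total = 19 m/s

19 m/s


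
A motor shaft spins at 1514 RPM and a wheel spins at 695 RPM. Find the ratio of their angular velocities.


Given: RPM_A = 1514, RPM_B = 695
omega = 2*pi*RPM/60, so omega_A/omega_B = RPM_A / RPM_B
omega_A/omega_B = 1514 / 695
omega_A/omega_B = 1514/695

1514/695


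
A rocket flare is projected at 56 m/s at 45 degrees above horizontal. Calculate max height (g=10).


Given: v0 = 56 m/s, theta = 45 deg, g = 10 m/s^2
sin^2(45) = 1/2
Using H = v0^2 * sin^2(theta) / (2*g)
H = 56^2 * 1/2 / (2*10)
H = 3136 * 1/2 / 20
H = 1568 / 20
H = 392/5 m

392/5 m


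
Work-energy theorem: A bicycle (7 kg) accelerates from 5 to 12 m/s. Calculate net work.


Given: m = 7 kg, v0 = 5 m/s, v = 12 m/s
Using W = (1/2)*m*(v^2 - v0^2)
v^2 = 12^2 = 144
v0^2 = 5^2 = 25
v^2 - v0^2 = 144 - 25 = 119
W = (1/2)*7*119 = 833/2 J

833/2 J


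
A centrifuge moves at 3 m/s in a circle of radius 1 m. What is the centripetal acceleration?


Given: v = 3 m/s, r = 1 m
Using a_c = v^2 / r
a_c = 3^2 / 1
a_c = 9 / 1
a_c = 9 m/s^2

9 m/s^2


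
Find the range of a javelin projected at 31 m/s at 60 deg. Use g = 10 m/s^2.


Given: v0 = 31 m/s, theta = 60 deg, g = 10 m/s^2
sin(2*60) = sin(120) = sqrt(3)/2
Using R = v0^2 * sin(2*theta) / g
R = 31^2 * (sqrt(3)/2) / 10
R = 961 * sqrt(3) / 20
R = 961/20*sqrt(3) m

961/20*sqrt(3) m


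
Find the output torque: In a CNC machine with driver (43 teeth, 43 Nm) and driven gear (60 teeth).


Given: N1 = 43, N2 = 60, T1 = 43 Nm
Using T2/T1 = N2/N1
T2 = T1 * N2 / N1
T2 = 43 * 60 / 43
T2 = 2580 / 43
T2 = 60 Nm

60 Nm


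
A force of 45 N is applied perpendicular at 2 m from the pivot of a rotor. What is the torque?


Given: F = 45 N, r = 2 m, angle = 90 deg (perpendicular)
Using tau = F * r * sin(90)
sin(90) = 1
tau = 45 * 2 * 1
tau = 90 Nm

90 Nm


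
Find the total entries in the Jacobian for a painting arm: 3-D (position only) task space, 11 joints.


Given: task space dimension = 3, joints = 11
Jacobian is a 3 x 11 matrix
Total entries = rows * columns
Total = 3 * 11
Total = 33

33


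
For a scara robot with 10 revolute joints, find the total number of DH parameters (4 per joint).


Given: 10 joints, 4 DH parameters per joint (d, theta, a, alpha)
Total DH parameters = number_of_joints * 4
Total = 10 * 4
Total = 40

40


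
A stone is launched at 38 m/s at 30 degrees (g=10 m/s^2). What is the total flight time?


Given: v0 = 38 m/s, theta = 30 deg, g = 10 m/s^2
sin(30) = 1/2
Using T = 2*v0*sin(theta) / g
T = 2*38*1/2 / 10
T = 38 / 10
T = 19/5 s

19/5 s


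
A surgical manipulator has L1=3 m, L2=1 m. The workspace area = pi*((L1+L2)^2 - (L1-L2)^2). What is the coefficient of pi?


Given: L1 = 3, L2 = 1
(L1+L2)^2 = (4)^2 = 16
(L1-L2)^2 = (2)^2 = 4
Difference = 16 - 4 = 12
This equals 4*L1*L2 = 4*3*1 = 12
Workspace area = 12*pi

12


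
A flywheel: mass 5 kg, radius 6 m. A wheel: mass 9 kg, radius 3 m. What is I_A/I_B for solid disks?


Given: M1=5 kg, R1=6 m, M2=9 kg, R2=3 m
For a disk: I = (1/2)*M*R^2, so I_A/I_B = (M1*R1^2)/(M2*R2^2)
M1*R1^2 = 5*36 = 180
M2*R2^2 = 9*9 = 81
I_A/I_B = 180/81 = 20/9

20/9


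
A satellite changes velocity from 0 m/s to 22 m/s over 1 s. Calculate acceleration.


Given: initial velocity v0 = 0 m/s, final velocity v = 22 m/s, time t = 1 s
Using a = (v - v0) / t
a = (22 - 0) / 1
a = 22 / 1
a = 22 m/s^2

22 m/s^2


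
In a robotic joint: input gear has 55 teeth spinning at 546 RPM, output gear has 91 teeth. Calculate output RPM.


Given: N1 = 55 teeth, w1 = 546 RPM, N2 = 91 teeth
Using N1*w1 = N2*w2
w2 = N1*w1 / N2
w2 = 55*546 / 91
w2 = 30030 / 91
w2 = 330 RPM

330 RPM


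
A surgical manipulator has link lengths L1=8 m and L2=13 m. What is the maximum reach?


Given: L1 = 8 m, L2 = 13 m
For a 2-link planar arm, max reach = L1 + L2 (fully extended)
Max reach = 8 + 13
Max reach = 21 m

21 m


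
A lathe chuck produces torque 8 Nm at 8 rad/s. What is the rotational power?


Given: tau = 8 Nm, omega = 8 rad/s
Using P = tau * omega
P = 8 * 8
P = 64 W

64 W


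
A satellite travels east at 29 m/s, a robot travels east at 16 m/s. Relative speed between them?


Given: v_A = 29 m/s east, v_B = 16 m/s east
Both move in the same direction; relative speed = |v_A - v_B|
|29 - 16| = |13|
= 13 m/s

13 m/s


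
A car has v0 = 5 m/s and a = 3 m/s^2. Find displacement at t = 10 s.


Given: v0 = 5 m/s, a = 3 m/s^2, t = 10 s
Using s = v0*t + (1/2)*a*t^2
s = 5*10 + (1/2)*3*10^2
s = 50 + (1/2)*300
s = 50 + 150
s = 200

200 m


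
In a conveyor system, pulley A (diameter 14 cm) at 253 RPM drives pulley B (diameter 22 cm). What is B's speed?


Given: D1 = 14 cm, w1 = 253 RPM, D2 = 22 cm
Using D1*w1 = D2*w2
w2 = D1*w1 / D2
w2 = 14*253 / 22
w2 = 3542 / 22
w2 = 161 RPM

161 RPM


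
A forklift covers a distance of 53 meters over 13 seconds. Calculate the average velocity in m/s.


Given: distance d = 53 m, time t = 13 s
Using v = d / t
v = 53 / 13
v = 53/13 m/s

53/13 m/s


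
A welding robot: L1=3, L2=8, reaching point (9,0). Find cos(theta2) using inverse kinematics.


Given: L1 = 3, L2 = 8, target (x, y) = (9, 0)
Using cos(theta2) = (x^2 + y^2 - L1^2 - L2^2) / (2*L1*L2)
x^2 + y^2 = 9^2 + 0 = 81
L1^2 + L2^2 = 9 + 64 = 73
Numerator = 81 - 73 = 8
Denominator = 2*3*8 = 48
cos(theta2) = 8/48 = 1/6

1/6


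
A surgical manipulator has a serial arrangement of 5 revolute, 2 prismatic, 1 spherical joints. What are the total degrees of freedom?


Given: serial robot with 5 revolute, 2 prismatic, 1 spherical joints
DOF contribution per joint type: revolute=1, prismatic=1, spherical=3, fixed=0
DOF = 5*1 + 2*1 + 1*3
DOF = 10

10


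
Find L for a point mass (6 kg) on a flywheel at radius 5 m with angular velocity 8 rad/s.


Given: m = 6 kg, r = 5 m, omega = 8 rad/s
For a point mass: I = m*r^2
I = 6*5^2 = 6*25 = 150
L = I*omega = 150*8
L = 1200 kg*m^2/s

1200 kg*m^2/s


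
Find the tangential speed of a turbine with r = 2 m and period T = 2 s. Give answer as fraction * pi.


Given: radius r = 2 m, period T = 2 s
Using v = 2*pi*r / T
v = 2*pi*2 / 2
v = 4*pi / 2
v = 2*pi m/s

2*pi m/s


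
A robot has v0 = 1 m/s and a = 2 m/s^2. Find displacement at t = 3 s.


Given: v0 = 1 m/s, a = 2 m/s^2, t = 3 s
Using s = v0*t + (1/2)*a*t^2
s = 1*3 + (1/2)*2*3^2
s = 3 + (1/2)*18
s = 3 + 9
s = 12

12 m


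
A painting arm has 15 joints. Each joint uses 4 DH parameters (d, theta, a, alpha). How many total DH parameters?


Given: 15 joints, 4 DH parameters per joint (d, theta, a, alpha)
Total DH parameters = number_of_joints * 4
Total = 15 * 4
Total = 60

60


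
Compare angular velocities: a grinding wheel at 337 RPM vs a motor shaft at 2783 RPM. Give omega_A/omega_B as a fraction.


Given: RPM_A = 337, RPM_B = 2783
omega = 2*pi*RPM/60, so omega_A/omega_B = RPM_A / RPM_B
omega_A/omega_B = 337 / 2783
omega_A/omega_B = 337/2783

337/2783


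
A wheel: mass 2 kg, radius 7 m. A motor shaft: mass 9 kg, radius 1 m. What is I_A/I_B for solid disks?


Given: M1=2 kg, R1=7 m, M2=9 kg, R2=1 m
For a disk: I = (1/2)*M*R^2, so I_A/I_B = (M1*R1^2)/(M2*R2^2)
M1*R1^2 = 2*49 = 98
M2*R2^2 = 9*1 = 9
I_A/I_B = 98/9 = 98/9

98/9


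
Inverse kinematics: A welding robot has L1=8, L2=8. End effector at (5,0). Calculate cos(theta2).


Given: L1 = 8, L2 = 8, target (x, y) = (5, 0)
Using cos(theta2) = (x^2 + y^2 - L1^2 - L2^2) / (2*L1*L2)
x^2 + y^2 = 5^2 + 0 = 25
L1^2 + L2^2 = 64 + 64 = 128
Numerator = 25 - 128 = -103
Denominator = 2*8*8 = 128
cos(theta2) = -103/128 = -103/128

-103/128


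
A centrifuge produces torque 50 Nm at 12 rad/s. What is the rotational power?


Given: tau = 50 Nm, omega = 12 rad/s
Using P = tau * omega
P = 50 * 12
P = 600 W

600 W


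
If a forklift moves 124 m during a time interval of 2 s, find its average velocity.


Given: distance d = 124 m, time t = 2 s
Using v = d / t
v = 124 / 2
v = 62 m/s

62 m/s


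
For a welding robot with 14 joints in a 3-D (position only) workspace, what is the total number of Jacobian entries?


Given: task space dimension = 3, joints = 14
Jacobian is a 3 x 14 matrix
Total entries = rows * columns
Total = 3 * 14
Total = 42

42


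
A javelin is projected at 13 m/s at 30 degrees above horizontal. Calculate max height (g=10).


Given: v0 = 13 m/s, theta = 30 deg, g = 10 m/s^2
sin^2(30) = 1/4
Using H = v0^2 * sin^2(theta) / (2*g)
H = 13^2 * 1/4 / (2*10)
H = 169 * 1/4 / 20
H = 169/4 / 20
H = 169/80 m

169/80 m


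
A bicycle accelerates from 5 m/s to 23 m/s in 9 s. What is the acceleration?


Given: initial velocity v0 = 5 m/s, final velocity v = 23 m/s, time t = 9 s
Using a = (v - v0) / t
a = (23 - 5) / 9
a = 18 / 9
a = 2 m/s^2

2 m/s^2


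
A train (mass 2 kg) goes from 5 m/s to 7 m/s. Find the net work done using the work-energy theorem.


Given: m = 2 kg, v0 = 5 m/s, v = 7 m/s
Using W = (1/2)*m*(v^2 - v0^2)
v^2 = 7^2 = 49
v0^2 = 5^2 = 25
v^2 - v0^2 = 49 - 25 = 24
W = (1/2)*2*24 = 24 J

24 J


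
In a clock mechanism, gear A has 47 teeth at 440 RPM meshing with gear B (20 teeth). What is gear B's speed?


Given: N1 = 47 teeth, w1 = 440 RPM, N2 = 20 teeth
Using N1*w1 = N2*w2
w2 = N1*w1 / N2
w2 = 47*440 / 20
w2 = 20680 / 20
w2 = 1034 RPM

1034 RPM


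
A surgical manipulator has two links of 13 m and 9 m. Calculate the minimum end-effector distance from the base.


Given: L1 = 13 m, L2 = 9 m
For a 2-link planar arm, min reach = |L1 - L2| (second link folded back)
Min reach = |13 - 9|
Min reach = 4 m

4 m


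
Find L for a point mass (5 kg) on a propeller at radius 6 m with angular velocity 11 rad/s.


Given: m = 5 kg, r = 6 m, omega = 11 rad/s
For a point mass: I = m*r^2
I = 5*6^2 = 5*36 = 180
L = I*omega = 180*11
L = 1980 kg*m^2/s

1980 kg*m^2/s


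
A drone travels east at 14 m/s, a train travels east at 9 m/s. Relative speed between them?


Given: v_A = 14 m/s east, v_B = 9 m/s east
Both move in the same direction; relative speed = |v_A - v_B|
|14 - 9| = |5|
= 5 m/s

5 m/s


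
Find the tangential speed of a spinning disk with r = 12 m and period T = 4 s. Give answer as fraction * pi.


Given: radius r = 12 m, period T = 4 s
Using v = 2*pi*r / T
v = 2*pi*12 / 4
v = 24*pi / 4
v = 6*pi m/s

6*pi m/s


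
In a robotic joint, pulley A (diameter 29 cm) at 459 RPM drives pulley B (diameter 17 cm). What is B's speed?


Given: D1 = 29 cm, w1 = 459 RPM, D2 = 17 cm
Using D1*w1 = D2*w2
w2 = D1*w1 / D2
w2 = 29*459 / 17
w2 = 13311 / 17
w2 = 783 RPM

783 RPM


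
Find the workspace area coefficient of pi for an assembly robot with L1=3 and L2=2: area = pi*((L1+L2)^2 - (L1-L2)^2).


Given: L1 = 3, L2 = 2
(L1+L2)^2 = (5)^2 = 25
(L1-L2)^2 = (1)^2 = 1
Difference = 25 - 1 = 24
This equals 4*L1*L2 = 4*3*2 = 24
Workspace area = 24*pi

24


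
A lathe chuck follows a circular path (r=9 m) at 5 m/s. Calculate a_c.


Given: v = 5 m/s, r = 9 m
Using a_c = v^2 / r
a_c = 5^2 / 9
a_c = 25 / 9
a_c = 25/9 m/s^2

25/9 m/s^2


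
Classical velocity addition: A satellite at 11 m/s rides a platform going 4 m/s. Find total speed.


Given: object velocity = 11 m/s, platform velocity = 4 m/s (same direction)
Using classical velocity addition: v_total = v_object + v_platform
v_total = 11 + 4
v_total = 15 m/s

15 m/s


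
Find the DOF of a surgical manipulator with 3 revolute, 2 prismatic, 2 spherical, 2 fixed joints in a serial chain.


Given: serial robot with 3 revolute, 2 prismatic, 2 spherical, 2 fixed joints
DOF contribution per joint type: revolute=1, prismatic=1, spherical=3, fixed=0
DOF = 3*1 + 2*1 + 2*3 + 2*0
DOF = 11

11


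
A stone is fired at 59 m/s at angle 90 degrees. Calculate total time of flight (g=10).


Given: v0 = 59 m/s, theta = 90 deg, g = 10 m/s^2
sin(90) = 1
Using T = 2*v0*sin(theta) / g
T = 2*59*1 / 10
T = 118 / 10
T = 59/5 s

59/5 s
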